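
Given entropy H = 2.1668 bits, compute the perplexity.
4.4903

Perplexity is 2^H (or exp(H) for natural log).

H = 2.1668 bits
Perplexity = 2^2.1668 = 4.4903

Interpretation: The model's uncertainty is equivalent to choosing uniformly among 4.5 options.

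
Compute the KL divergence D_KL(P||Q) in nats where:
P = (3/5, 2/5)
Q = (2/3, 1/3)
0.0097 nats

KL divergence: D_KL(P||Q) = Σ p(x) log(p(x)/q(x))

Computing term by term:
  x=0: 3/5 × log_e[(3/5)/(2/3)] = 3/5 × -0.1054 = -0.0632
  x=1: 2/5 × log_e[(2/5)/(1/3)] = 2/5 × 0.1823 = 0.0729

D_KL(P||Q) = 0.0097 nats

Note: KL divergence is always non-negative and equals 0 iff P = Q.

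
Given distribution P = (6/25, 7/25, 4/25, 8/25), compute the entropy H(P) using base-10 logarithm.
0.5892 dits

Shannon entropy is H(X) = -Σ p(x) log p(x).

For P = (6/25, 7/25, 4/25, 8/25):
H = -6/25 × log_10(6/25) -7/25 × log_10(7/25) -4/25 × log_10(4/25) -8/25 × log_10(8/25)
H = 0.5892 dits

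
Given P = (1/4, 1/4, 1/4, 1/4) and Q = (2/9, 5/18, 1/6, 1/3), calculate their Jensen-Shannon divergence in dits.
0.0035 dits

Jensen-Shannon divergence is:
JSD(P||Q) = 0.5 × D_KL(P||M) + 0.5 × D_KL(Q||M)
where M = 0.5 × (P + Q) is the mixture distribution.

M = 0.5 × (1/4, 1/4, 1/4, 1/4) + 0.5 × (2/9, 5/18, 1/6, 1/3) = (0.236111, 0.263889, 5/24, 7/24)

D_KL(P||M) = 0.0034 dits
D_KL(Q||M) = 0.0035 dits

JSD(P||Q) = 0.5 × 0.0034 + 0.5 × 0.0035 = 0.0035 dits

Unlike KL divergence, JSD is symmetric and bounded: 0 ≤ JSD ≤ log(2).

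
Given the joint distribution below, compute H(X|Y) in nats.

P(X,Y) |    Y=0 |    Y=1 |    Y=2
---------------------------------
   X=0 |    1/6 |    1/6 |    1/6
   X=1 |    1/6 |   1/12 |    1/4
0.6706 nats

Using the chain rule: H(X|Y) = H(X,Y) - H(Y)

First, compute H(X,Y) = 1.7482 nats

Marginal P(Y) = (1/3, 1/4, 5/12)
H(Y) = 1.0776 nats

H(X|Y) = H(X,Y) - H(Y) = 1.7482 - 1.0776 = 0.6706 nats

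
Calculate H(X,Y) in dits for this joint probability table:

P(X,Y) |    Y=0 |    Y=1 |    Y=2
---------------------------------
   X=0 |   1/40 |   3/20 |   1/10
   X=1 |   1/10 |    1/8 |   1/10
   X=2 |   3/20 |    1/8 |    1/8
0.9259 dits

Joint entropy is H(X,Y) = -Σ_{x,y} p(x,y) log p(x,y).

Summing over all non-zero entries:
H(X,Y) = -[1/40·log_10(1/40) + 3/20·log_10(3/20) + 1/10·log_10(1/10) + 1/10·log_10(1/10) + 1/8·log_10(1/8) + 1/10·log_10(1/10) + 3/20·log_10(3/20) + 1/8·log_10(1/8) + 1/8·log_10(1/8)]
H(X,Y) = 0.9259 dits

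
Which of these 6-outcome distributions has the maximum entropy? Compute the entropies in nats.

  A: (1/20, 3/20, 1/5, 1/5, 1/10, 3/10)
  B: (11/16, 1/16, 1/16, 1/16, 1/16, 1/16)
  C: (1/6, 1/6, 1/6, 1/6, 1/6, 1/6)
C

For a discrete distribution over n outcomes, entropy is maximized by the uniform distribution.

Computing entropies:
H(A) = 1.6696 nats
H(B) = 1.1240 nats
H(C) = 1.7918 nats

The uniform distribution (where all probabilities equal 1/6) achieves the maximum entropy of log_e(6) = 1.7918 nats.

Distribution C has the highest entropy.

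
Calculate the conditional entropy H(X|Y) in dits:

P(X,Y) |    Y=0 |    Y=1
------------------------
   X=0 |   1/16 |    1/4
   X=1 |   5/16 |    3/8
0.2561 dits

Using the chain rule: H(X|Y) = H(X,Y) - H(Y)

First, compute H(X,Y) = 0.5434 dits

Marginal P(Y) = (3/8, 5/8)
H(Y) = 0.2873 dits

H(X|Y) = H(X,Y) - H(Y) = 0.5434 - 0.2873 = 0.2561 dits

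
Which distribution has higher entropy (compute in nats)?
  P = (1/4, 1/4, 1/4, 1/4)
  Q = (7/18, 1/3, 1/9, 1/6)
P

Computing entropies in nats:
H(P) = 1.3863
H(Q) = 1.2763

Distribution P has higher entropy.

Intuition: The distribution closer to uniform (more spread out) has higher entropy.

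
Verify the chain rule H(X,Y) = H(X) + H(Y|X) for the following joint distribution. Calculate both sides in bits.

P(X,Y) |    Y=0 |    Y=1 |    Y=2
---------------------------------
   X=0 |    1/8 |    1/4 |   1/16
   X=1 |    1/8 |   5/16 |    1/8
H(X,Y) = 2.3994, H(X) = 0.9887, H(Y|X) = 1.4107 (all in bits)

Chain rule: H(X,Y) = H(X) + H(Y|X)

Left side — joint entropy directly:
H(X,Y) = -Σ p(x,y) log p(x,y) = 2.3994 bits

Right side — compute H(Y|X) from the conditional distributions:
P(X) = (7/16, 9/16), so H(X) = 0.9887 bits
H(Y|X) = Σ_x P(X=x) · H(Y|X=x):
  P(Y|X=0) = (2/7, 4/7, 1/7), H(Y|X=0) = 1.3788, weight P(X=0) = 7/16
  P(Y|X=1) = (2/9, 5/9, 2/9), H(Y|X=1) = 1.4355, weight P(X=1) = 9/16
H(Y|X) = 1.4107 bits

H(X) + H(Y|X) = 0.9887 + 1.4107 = 2.3994 bits

Both sides equal 2.3994 bits. ✓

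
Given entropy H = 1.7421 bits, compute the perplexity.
3.3452

Perplexity is 2^H (or exp(H) for natural log).

H = 1.7421 bits
Perplexity = 2^1.7421 = 3.3452

Interpretation: The model's uncertainty is equivalent to choosing uniformly among 3.3 options.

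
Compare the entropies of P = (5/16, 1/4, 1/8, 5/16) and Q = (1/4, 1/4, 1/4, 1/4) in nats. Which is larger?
Q

Computing entropies in nats:
H(P) = 1.3335
H(Q) = 1.3863

Distribution Q has higher entropy.

Intuition: The distribution closer to uniform (more spread out) has higher entropy.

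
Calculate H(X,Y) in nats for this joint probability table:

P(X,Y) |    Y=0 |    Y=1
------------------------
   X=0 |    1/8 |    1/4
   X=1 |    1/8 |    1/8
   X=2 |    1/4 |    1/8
1.7329 nats

Joint entropy is H(X,Y) = -Σ_{x,y} p(x,y) log p(x,y).

Summing over all non-zero entries:
H(X,Y) = -[1/8·log_e(1/8) + 1/4·log_e(1/4) + 1/8·log_e(1/8) + 1/8·log_e(1/8) + 1/4·log_e(1/4) + 1/8·log_e(1/8)]
H(X,Y) = 1.7329 nats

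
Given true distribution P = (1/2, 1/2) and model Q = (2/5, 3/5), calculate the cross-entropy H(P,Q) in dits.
0.3099 dits

Cross-entropy: H(P,Q) = -Σ p(x) log q(x)

Alternatively: H(P,Q) = H(P) + D_KL(P||Q)
H(P) = 0.3010 dits
D_KL(P||Q) = 0.0089 dits

H(P,Q) = 0.3010 + 0.0089 = 0.3099 dits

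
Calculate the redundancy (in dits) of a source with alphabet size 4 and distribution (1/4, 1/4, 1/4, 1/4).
0.0000 dits

Redundancy measures how far a source is from maximum entropy:
R = H_max - H(X)

Maximum entropy for 4 symbols: H_max = log_10(4) = 0.6021 dits
Actual entropy: H(X) = 0.6021 dits
Redundancy: R = 0.6021 - 0.6021 = 0.0000 dits

This redundancy represents potential for compression: the source could be compressed by 0.0000 dits per symbol.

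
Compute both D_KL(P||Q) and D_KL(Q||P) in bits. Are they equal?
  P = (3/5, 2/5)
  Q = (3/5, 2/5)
D_KL(P||Q) = 0.0000, D_KL(Q||P) = 0.0000

KL divergence is not symmetric: D_KL(P||Q) ≠ D_KL(Q||P) in general.

D_KL(P||Q) = 0.0000 bits
D_KL(Q||P) = 0.0000 bits

In this case they happen to be equal (to 4 decimal places).

This asymmetry is why KL divergence is not a true distance metric.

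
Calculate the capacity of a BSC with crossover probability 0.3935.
0.0330 bits

For a binary symmetric channel (BSC) with error probability p:
Capacity C = 1 - H(p) bits per symbol

where H(p) = -p log₂(p) - (1-p) log₂(1-p) is the binary entropy function.

H(0.3935) = 0.9670 bits
C = 1 - 0.9670 = 0.0330 bits per symbol

This means we can reliably transmit up to 0.0330 bits of information per channel use.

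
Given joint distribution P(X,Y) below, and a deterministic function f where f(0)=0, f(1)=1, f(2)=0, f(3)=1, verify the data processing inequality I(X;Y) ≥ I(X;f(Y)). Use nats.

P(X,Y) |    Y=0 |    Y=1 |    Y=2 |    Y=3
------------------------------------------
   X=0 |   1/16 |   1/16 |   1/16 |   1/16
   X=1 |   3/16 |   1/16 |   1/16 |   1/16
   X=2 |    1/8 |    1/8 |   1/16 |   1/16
I(X;Y) = 0.0310, I(X;f(Y)) = 0.0134, inequality holds: 0.0310 ≥ 0.0134

Data Processing Inequality: For any Markov chain X → Y → Z, we have I(X;Y) ≥ I(X;Z).

Here Z = f(Y) is a deterministic function of Y, forming X → Y → Z.

Original I(X;Y) = 0.0310 nats

After applying f:
P(X,Z) where Z=f(Y):
- P(X,Z=0) = P(X,Y=0) + P(X,Y=2)
- P(X,Z=1) = P(X,Y=1) + P(X,Y=3)

I(X;Z) = I(X;f(Y)) = 0.0134 nats

Verification: 0.0310 ≥ 0.0134 ✓

Information cannot be created by processing; the function f can only lose information about X.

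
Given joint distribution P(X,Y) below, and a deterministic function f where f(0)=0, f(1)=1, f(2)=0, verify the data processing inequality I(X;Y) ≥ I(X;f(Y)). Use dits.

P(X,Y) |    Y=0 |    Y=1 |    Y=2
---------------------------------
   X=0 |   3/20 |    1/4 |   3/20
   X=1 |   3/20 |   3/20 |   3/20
I(X;Y) = 0.0033, I(X;f(Y)) = 0.0033, inequality holds: 0.0033 ≥ 0.0033

Data Processing Inequality: For any Markov chain X → Y → Z, we have I(X;Y) ≥ I(X;Z).

Here Z = f(Y) is a deterministic function of Y, forming X → Y → Z.

Original I(X;Y) = 0.0033 dits

After applying f:
P(X,Z) where Z=f(Y):
- P(X,Z=0) = P(X,Y=0) + P(X,Y=2)
- P(X,Z=1) = P(X,Y=1)

I(X;Z) = I(X;f(Y)) = 0.0033 dits

Verification: 0.0033 ≥ 0.0033 ✓

Information cannot be created by processing; the function f can only lose information about X.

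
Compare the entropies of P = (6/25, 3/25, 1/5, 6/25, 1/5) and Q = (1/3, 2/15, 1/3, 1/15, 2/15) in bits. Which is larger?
P

Computing entropies in bits:
H(P) = 2.2841
H(Q) = 2.0923

Distribution P has higher entropy.

Intuition: The distribution closer to uniform (more spread out) has higher entropy.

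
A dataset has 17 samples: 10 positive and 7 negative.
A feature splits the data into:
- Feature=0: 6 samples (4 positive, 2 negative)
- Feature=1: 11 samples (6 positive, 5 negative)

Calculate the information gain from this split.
0.0101 bits

Information Gain = H(Y) - H(Y|Feature)

Before split:
P(positive) = 10/17 = 0.5882
H(Y) = 0.9774 bits

After split:
Feature=0: H = 0.9183 bits (weight = 6/17)
Feature=1: H = 0.9940 bits (weight = 11/17)
H(Y|Feature) = (6/17)×0.9183 + (11/17)×0.9940 = 0.9673 bits

Information Gain = 0.9774 - 0.9673 = 0.0101 bits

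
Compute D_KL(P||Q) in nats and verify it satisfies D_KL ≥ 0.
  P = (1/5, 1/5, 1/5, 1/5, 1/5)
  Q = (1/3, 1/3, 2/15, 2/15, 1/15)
0.1776 nats

KL divergence satisfies the Gibbs inequality: D_KL(P||Q) ≥ 0 for all distributions P, Q.

D_KL(P||Q) = Σ p(x) log(p(x)/q(x))
Term by term:
  x=0: 1/5 × log_e[(1/5)/(1/3)] = -0.1022
  x=1: 1/5 × log_e[(1/5)/(1/3)] = -0.1022
  x=2: 1/5 × log_e[(1/5)/(2/15)] = 0.0811
  x=3: 1/5 × log_e[(1/5)/(2/15)] = 0.0811
  x=4: 1/5 × log_e[(1/5)/(1/15)] = 0.2197
D_KL(P||Q) = 0.1776 nats

D_KL(P||Q) = 0.1776 ≥ 0 ✓

This non-negativity is a fundamental property: relative entropy cannot be negative because it measures how different Q is from P.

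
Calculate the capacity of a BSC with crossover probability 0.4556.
0.0057 bits

For a binary symmetric channel (BSC) with error probability p:
Capacity C = 1 - H(p) bits per symbol

where H(p) = -p log₂(p) - (1-p) log₂(1-p) is the binary entropy function.

H(0.4556) = 0.9943 bits
C = 1 - 0.9943 = 0.0057 bits per symbol

This means we can reliably transmit up to 0.0057 bits of information per channel use.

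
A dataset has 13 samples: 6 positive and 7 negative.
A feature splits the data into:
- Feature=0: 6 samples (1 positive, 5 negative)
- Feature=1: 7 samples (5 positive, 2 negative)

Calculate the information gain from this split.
0.2310 bits

Information Gain = H(Y) - H(Y|Feature)

Before split:
P(positive) = 6/13 = 0.4615
H(Y) = 0.9957 bits

After split:
Feature=0: H = 0.6500 bits (weight = 6/13)
Feature=1: H = 0.8631 bits (weight = 7/13)
H(Y|Feature) = (6/13)×0.6500 + (7/13)×0.8631 = 0.7648 bits

Information Gain = 0.9957 - 0.7648 = 0.2310 bits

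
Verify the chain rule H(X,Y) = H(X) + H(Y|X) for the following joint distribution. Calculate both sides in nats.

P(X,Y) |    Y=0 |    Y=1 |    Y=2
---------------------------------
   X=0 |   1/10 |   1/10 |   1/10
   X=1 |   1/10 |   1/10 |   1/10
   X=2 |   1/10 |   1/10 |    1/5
H(X,Y) = 2.1640, H(X) = 1.0889, H(Y|X) = 1.0751 (all in nats)

Chain rule: H(X,Y) = H(X) + H(Y|X)

Left side — joint entropy directly:
H(X,Y) = -Σ p(x,y) log p(x,y) = 2.1640 nats

Right side — compute H(Y|X) from the conditional distributions:
P(X) = (3/10, 3/10, 2/5), so H(X) = 1.0889 nats
H(Y|X) = Σ_x P(X=x) · H(Y|X=x):
  P(Y|X=0) = (1/3, 1/3, 1/3), H(Y|X=0) = 1.0986, weight P(X=0) = 3/10
  P(Y|X=1) = (1/3, 1/3, 1/3), H(Y|X=1) = 1.0986, weight P(X=1) = 3/10
  P(Y|X=2) = (1/4, 1/4, 1/2), H(Y|X=2) = 1.0397, weight P(X=2) = 2/5
H(Y|X) = 1.0751 nats

H(X) + H(Y|X) = 1.0889 + 1.0751 = 2.1640 nats

Both sides equal 2.1640 nats. ✓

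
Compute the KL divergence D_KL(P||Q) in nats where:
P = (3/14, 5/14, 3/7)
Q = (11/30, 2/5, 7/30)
0.1050 nats

KL divergence: D_KL(P||Q) = Σ p(x) log(p(x)/q(x))

Computing term by term:
  x=0: 3/14 × log_e[(3/14)/(11/30)] = 3/14 × -0.5371 = -0.1151
  x=1: 5/14 × log_e[(5/14)/(2/5)] = 5/14 × -0.1133 = -0.0405
  x=2: 3/7 × log_e[(3/7)/(7/30)] = 3/7 × 0.6080 = 0.2606

D_KL(P||Q) = 0.1050 nats

Note: KL divergence is always non-negative and equals 0 iff P = Q.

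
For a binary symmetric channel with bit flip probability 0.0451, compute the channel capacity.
0.7348 bits

For a binary symmetric channel (BSC) with error probability p:
Capacity C = 1 - H(p) bits per symbol

where H(p) = -p log₂(p) - (1-p) log₂(1-p) is the binary entropy function.

H(0.0451) = 0.2652 bits
C = 1 - 0.2652 = 0.7348 bits per symbol

This means we can reliably transmit up to 0.7348 bits of information per channel use.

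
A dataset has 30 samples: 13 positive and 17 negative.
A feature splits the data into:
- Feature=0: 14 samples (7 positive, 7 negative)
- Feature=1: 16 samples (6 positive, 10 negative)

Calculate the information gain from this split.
0.0114 bits

Information Gain = H(Y) - H(Y|Feature)

Before split:
P(positive) = 13/30 = 0.4333
H(Y) = 0.9871 bits

After split:
Feature=0: H = 1.0000 bits (weight = 14/30)
Feature=1: H = 0.9544 bits (weight = 16/30)
H(Y|Feature) = (14/30)×1.0000 + (16/30)×0.9544 = 0.9757 bits

Information Gain = 0.9871 - 0.9757 = 0.0114 bits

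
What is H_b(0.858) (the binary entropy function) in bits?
0.5895 bits

The binary entropy function is:
H(p) = -p log(p) - (1-p) log(1-p)

H(0.858) = -0.858 × log_2(0.858) - 0.142 × log_2(0.142)
H(0.858) = 0.5895 bits

Note: Binary entropy is maximized at p=0.5 (H=1 bit) and minimized at p=0 or p=1 (H=0).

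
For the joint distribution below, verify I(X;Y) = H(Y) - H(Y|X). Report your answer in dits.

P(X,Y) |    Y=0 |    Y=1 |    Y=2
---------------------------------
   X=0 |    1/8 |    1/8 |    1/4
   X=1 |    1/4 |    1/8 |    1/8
I(X;Y) = 0.0184 dits

Mutual information has multiple equivalent forms:
- I(X;Y) = H(X) - H(X|Y)
- I(X;Y) = H(Y) - H(Y|X)
- I(X;Y) = H(X) + H(Y) - H(X,Y)

Computing all quantities:
H(X) = 0.3010, H(Y) = 0.4700, H(X,Y) = 0.7526
H(X|Y) = 0.2826, H(Y|X) = 0.4515

Verification:
H(X) - H(X|Y) = 0.3010 - 0.2826 = 0.0184
H(Y) - H(Y|X) = 0.4700 - 0.4515 = 0.0184
H(X) + H(Y) - H(X,Y) = 0.3010 + 0.4700 - 0.7526 = 0.0184

All forms give I(X;Y) = 0.0184 dits. ✓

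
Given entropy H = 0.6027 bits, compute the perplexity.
1.5186

Perplexity is 2^H (or exp(H) for natural log).

H = 0.6027 bits
Perplexity = 2^0.6027 = 1.5186

Interpretation: The model's uncertainty is equivalent to choosing uniformly among 1.5 options.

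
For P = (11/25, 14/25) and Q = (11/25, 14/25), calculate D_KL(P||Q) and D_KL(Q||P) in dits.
D_KL(P||Q) = 0.0000, D_KL(Q||P) = 0.0000

KL divergence is not symmetric: D_KL(P||Q) ≠ D_KL(Q||P) in general.

D_KL(P||Q) = 0.0000 dits
D_KL(Q||P) = 0.0000 dits

In this case they happen to be equal (to 4 decimal places).

This asymmetry is why KL divergence is not a true distance metric.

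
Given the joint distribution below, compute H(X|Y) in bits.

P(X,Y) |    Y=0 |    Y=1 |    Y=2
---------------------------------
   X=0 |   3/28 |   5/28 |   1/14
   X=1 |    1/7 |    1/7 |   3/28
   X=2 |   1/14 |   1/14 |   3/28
1.5253 bits

Using the chain rule: H(X|Y) = H(X,Y) - H(Y)

First, compute H(X,Y) = 3.0976 bits

Marginal P(Y) = (9/28, 11/28, 2/7)
H(Y) = 1.5722 bits

H(X|Y) = H(X,Y) - H(Y) = 3.0976 - 1.5722 = 1.5253 bits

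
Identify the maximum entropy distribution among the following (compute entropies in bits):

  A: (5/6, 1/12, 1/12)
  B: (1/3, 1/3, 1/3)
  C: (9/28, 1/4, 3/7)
B

For a discrete distribution over n outcomes, entropy is maximized by the uniform distribution.

Computing entropies:
H(A) = 0.8167 bits
H(B) = 1.5850 bits
H(C) = 1.5502 bits

The uniform distribution (where all probabilities equal 1/3) achieves the maximum entropy of log_2(3) = 1.5850 bits.

Distribution B has the highest entropy.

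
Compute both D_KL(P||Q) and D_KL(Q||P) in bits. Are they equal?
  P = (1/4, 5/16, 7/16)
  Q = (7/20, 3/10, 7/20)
D_KL(P||Q) = 0.0379, D_KL(Q||P) = 0.0396

KL divergence is not symmetric: D_KL(P||Q) ≠ D_KL(Q||P) in general.

D_KL(P||Q) = 0.0379 bits
D_KL(Q||P) = 0.0396 bits

No, they are not equal!

This asymmetry is why KL divergence is not a true distance metric.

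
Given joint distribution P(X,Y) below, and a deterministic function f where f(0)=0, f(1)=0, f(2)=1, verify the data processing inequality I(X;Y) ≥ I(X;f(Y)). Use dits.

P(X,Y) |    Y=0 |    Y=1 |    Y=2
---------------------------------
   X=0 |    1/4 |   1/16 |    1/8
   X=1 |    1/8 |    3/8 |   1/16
I(X;Y) = 0.0642, I(X;f(Y)) = 0.0107, inequality holds: 0.0642 ≥ 0.0107

Data Processing Inequality: For any Markov chain X → Y → Z, we have I(X;Y) ≥ I(X;Z).

Here Z = f(Y) is a deterministic function of Y, forming X → Y → Z.

Original I(X;Y) = 0.0642 dits

After applying f:
P(X,Z) where Z=f(Y):
- P(X,Z=0) = P(X,Y=0) + P(X,Y=1)
- P(X,Z=1) = P(X,Y=2)

I(X;Z) = I(X;f(Y)) = 0.0107 dits

Verification: 0.0642 ≥ 0.0107 ✓

Information cannot be created by processing; the function f can only lose information about X.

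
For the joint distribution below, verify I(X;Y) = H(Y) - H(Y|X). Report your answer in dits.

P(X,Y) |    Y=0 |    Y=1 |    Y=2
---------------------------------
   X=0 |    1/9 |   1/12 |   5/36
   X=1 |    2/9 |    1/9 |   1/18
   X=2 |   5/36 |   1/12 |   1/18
I(X;Y) = 0.0173 dits

Mutual information has multiple equivalent forms:
- I(X;Y) = H(X) - H(X|Y)
- I(X;Y) = H(Y) - H(Y|X)
- I(X;Y) = H(X) + H(Y) - H(X,Y)

Computing all quantities:
H(X) = 0.4731, H(Y) = 0.4589, H(X,Y) = 0.9147
H(X|Y) = 0.4558, H(Y|X) = 0.4416

Verification:
H(X) - H(X|Y) = 0.4731 - 0.4558 = 0.0173
H(Y) - H(Y|X) = 0.4589 - 0.4416 = 0.0173
H(X) + H(Y) - H(X,Y) = 0.4731 + 0.4589 - 0.9147 = 0.0173

All forms give I(X;Y) = 0.0173 dits. ✓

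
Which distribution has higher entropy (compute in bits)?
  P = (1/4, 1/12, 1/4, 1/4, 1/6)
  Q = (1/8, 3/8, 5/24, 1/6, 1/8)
P

Computing entropies in bits:
H(P) = 2.2296
H(Q) = 2.1829

Distribution P has higher entropy.

Intuition: The distribution closer to uniform (more spread out) has higher entropy.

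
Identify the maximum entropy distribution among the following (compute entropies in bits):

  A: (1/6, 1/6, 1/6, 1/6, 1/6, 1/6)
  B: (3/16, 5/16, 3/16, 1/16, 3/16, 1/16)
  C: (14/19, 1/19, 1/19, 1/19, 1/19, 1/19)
A

For a discrete distribution over n outcomes, entropy is maximized by the uniform distribution.

Computing entropies:
H(A) = 2.5850 bits
H(B) = 2.3829 bits
H(C) = 1.4425 bits

The uniform distribution (where all probabilities equal 1/6) achieves the maximum entropy of log_2(6) = 2.5850 bits.

Distribution A has the highest entropy.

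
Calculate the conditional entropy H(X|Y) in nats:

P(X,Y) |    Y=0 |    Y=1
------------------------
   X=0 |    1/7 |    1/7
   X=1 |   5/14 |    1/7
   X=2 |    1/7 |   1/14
1.0164 nats

Using the chain rule: H(X|Y) = H(X,Y) - H(Y)

First, compute H(X,Y) = 1.6682 nats

Marginal P(Y) = (9/14, 5/14)
H(Y) = 0.6518 nats

H(X|Y) = H(X,Y) - H(Y) = 1.6682 - 0.6518 = 1.0164 nats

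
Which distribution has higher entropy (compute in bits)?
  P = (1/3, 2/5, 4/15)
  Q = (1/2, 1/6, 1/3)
P

Computing entropies in bits:
H(P) = 1.5656
H(Q) = 1.4591

Distribution P has higher entropy.

Intuition: The distribution closer to uniform (more spread out) has higher entropy.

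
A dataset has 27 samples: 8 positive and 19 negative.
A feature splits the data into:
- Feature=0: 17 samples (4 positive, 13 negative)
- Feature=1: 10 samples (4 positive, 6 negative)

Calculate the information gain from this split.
0.0215 bits

Information Gain = H(Y) - H(Y|Feature)

Before split:
P(positive) = 8/27 = 0.2963
H(Y) = 0.8767 bits

After split:
Feature=0: H = 0.7871 bits (weight = 17/27)
Feature=1: H = 0.9710 bits (weight = 10/27)
H(Y|Feature) = (17/27)×0.7871 + (10/27)×0.9710 = 0.8552 bits

Information Gain = 0.8767 - 0.8552 = 0.0215 bits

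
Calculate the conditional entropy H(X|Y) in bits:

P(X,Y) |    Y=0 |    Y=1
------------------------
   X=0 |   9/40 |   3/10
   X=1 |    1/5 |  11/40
0.9982 bits

Using the chain rule: H(X|Y) = H(X,Y) - H(Y)

First, compute H(X,Y) = 1.9819 bits

Marginal P(Y) = (17/40, 23/40)
H(Y) = 0.9837 bits

H(X|Y) = H(X,Y) - H(Y) = 1.9819 - 0.9837 = 0.9982 bits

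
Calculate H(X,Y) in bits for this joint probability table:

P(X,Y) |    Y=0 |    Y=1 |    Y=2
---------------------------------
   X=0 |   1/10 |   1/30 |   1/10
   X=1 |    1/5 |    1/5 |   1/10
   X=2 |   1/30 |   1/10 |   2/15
2.9723 bits

Joint entropy is H(X,Y) = -Σ_{x,y} p(x,y) log p(x,y).

Summing over all non-zero entries:
H(X,Y) = -[1/10·log_2(1/10) + 1/30·log_2(1/30) + 1/10·log_2(1/10) + 1/5·log_2(1/5) + 1/5·log_2(1/5) + 1/10·log_2(1/10) + 1/30·log_2(1/30) + 1/10·log_2(1/10) + 2/15·log_2(2/15)]
H(X,Y) = 2.9723 bits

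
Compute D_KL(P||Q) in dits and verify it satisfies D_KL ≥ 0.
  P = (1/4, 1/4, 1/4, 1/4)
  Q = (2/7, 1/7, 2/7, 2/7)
0.0173 dits

KL divergence satisfies the Gibbs inequality: D_KL(P||Q) ≥ 0 for all distributions P, Q.

D_KL(P||Q) = Σ p(x) log(p(x)/q(x))
Term by term:
  x=0: 1/4 × log_10[(1/4)/(2/7)] = -0.0145
  x=1: 1/4 × log_10[(1/4)/(1/7)] = 0.0608
  x=2: 1/4 × log_10[(1/4)/(2/7)] = -0.0145
  x=3: 1/4 × log_10[(1/4)/(2/7)] = -0.0145
D_KL(P||Q) = 0.0173 dits

D_KL(P||Q) = 0.0173 ≥ 0 ✓

This non-negativity is a fundamental property: relative entropy cannot be negative because it measures how different Q is from P.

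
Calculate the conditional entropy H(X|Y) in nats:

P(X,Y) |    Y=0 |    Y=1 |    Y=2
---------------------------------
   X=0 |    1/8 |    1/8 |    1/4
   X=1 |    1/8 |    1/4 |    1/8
0.6507 nats

Using the chain rule: H(X|Y) = H(X,Y) - H(Y)

First, compute H(X,Y) = 1.7329 nats

Marginal P(Y) = (1/4, 3/8, 3/8)
H(Y) = 1.0822 nats

H(X|Y) = H(X,Y) - H(Y) = 1.7329 - 1.0822 = 0.6507 nats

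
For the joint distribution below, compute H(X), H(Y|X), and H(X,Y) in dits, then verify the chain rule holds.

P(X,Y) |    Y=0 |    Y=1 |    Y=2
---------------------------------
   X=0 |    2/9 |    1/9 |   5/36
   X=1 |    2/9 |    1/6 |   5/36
H(X,Y) = 0.7642, H(X) = 0.3004, H(Y|X) = 0.4638 (all in dits)

Chain rule: H(X,Y) = H(X) + H(Y|X)

Left side — joint entropy directly:
H(X,Y) = -Σ p(x,y) log p(x,y) = 0.7642 dits

Right side — compute H(Y|X) from the conditional distributions:
P(X) = (17/36, 19/36), so H(X) = 0.3004 dits
H(Y|X) = Σ_x P(X=x) · H(Y|X=x):
  P(Y|X=0) = (8/17, 4/17, 5/17), H(Y|X=0) = 0.4582, weight P(X=0) = 17/36
  P(Y|X=1) = (8/19, 6/19, 5/19), H(Y|X=1) = 0.4688, weight P(X=1) = 19/36
H(Y|X) = 0.4638 dits

H(X) + H(Y|X) = 0.3004 + 0.4638 = 0.7642 dits

Both sides equal 0.7642 dits. ✓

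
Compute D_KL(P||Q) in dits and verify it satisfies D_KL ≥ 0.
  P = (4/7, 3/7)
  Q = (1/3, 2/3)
0.0515 dits

KL divergence satisfies the Gibbs inequality: D_KL(P||Q) ≥ 0 for all distributions P, Q.

D_KL(P||Q) = Σ p(x) log(p(x)/q(x))
Term by term:
  x=0: 4/7 × log_10[(4/7)/(1/3)] = 0.1338
  x=1: 3/7 × log_10[(3/7)/(2/3)] = -0.0822
D_KL(P||Q) = 0.0515 dits

D_KL(P||Q) = 0.0515 ≥ 0 ✓

This non-negativity is a fundamental property: relative entropy cannot be negative because it measures how different Q is from P.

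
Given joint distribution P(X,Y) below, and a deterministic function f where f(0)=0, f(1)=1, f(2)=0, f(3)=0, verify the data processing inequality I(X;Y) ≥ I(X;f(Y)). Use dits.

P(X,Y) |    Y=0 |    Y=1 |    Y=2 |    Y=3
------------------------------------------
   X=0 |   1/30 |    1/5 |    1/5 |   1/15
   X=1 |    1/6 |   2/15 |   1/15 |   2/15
I(X;Y) = 0.0441, I(X;f(Y)) = 0.0044, inequality holds: 0.0441 ≥ 0.0044

Data Processing Inequality: For any Markov chain X → Y → Z, we have I(X;Y) ≥ I(X;Z).

Here Z = f(Y) is a deterministic function of Y, forming X → Y → Z.

Original I(X;Y) = 0.0441 dits

After applying f:
P(X,Z) where Z=f(Y):
- P(X,Z=0) = P(X,Y=0) + P(X,Y=2) + P(X,Y=3)
- P(X,Z=1) = P(X,Y=1)

I(X;Z) = I(X;f(Y)) = 0.0044 dits

Verification: 0.0441 ≥ 0.0044 ✓

Information cannot be created by processing; the function f can only lose information about X.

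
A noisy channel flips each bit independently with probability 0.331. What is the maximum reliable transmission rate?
0.0841 bits

For a binary symmetric channel (BSC) with error probability p:
Capacity C = 1 - H(p) bits per symbol

where H(p) = -p log₂(p) - (1-p) log₂(1-p) is the binary entropy function.

H(0.331) = 0.9159 bits
C = 1 - 0.9159 = 0.0841 bits per symbol

This means we can reliably transmit up to 0.0841 bits of information per channel use.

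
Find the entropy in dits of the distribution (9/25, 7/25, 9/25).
0.4743 dits

Shannon entropy is H(X) = -Σ p(x) log p(x).

For P = (9/25, 7/25, 9/25):
H = -9/25 × log_10(9/25) -7/25 × log_10(7/25) -9/25 × log_10(9/25)
H = 0.4743 dits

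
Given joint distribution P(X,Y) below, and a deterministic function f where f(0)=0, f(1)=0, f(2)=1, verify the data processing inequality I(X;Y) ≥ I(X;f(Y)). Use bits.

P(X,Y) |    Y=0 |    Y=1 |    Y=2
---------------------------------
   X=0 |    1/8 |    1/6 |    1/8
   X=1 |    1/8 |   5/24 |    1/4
I(X;Y) = 0.0139, I(X;f(Y)) = 0.0125, inequality holds: 0.0139 ≥ 0.0125

Data Processing Inequality: For any Markov chain X → Y → Z, we have I(X;Y) ≥ I(X;Z).

Here Z = f(Y) is a deterministic function of Y, forming X → Y → Z.

Original I(X;Y) = 0.0139 bits

After applying f:
P(X,Z) where Z=f(Y):
- P(X,Z=0) = P(X,Y=0) + P(X,Y=1)
- P(X,Z=1) = P(X,Y=2)

I(X;Z) = I(X;f(Y)) = 0.0125 bits

Verification: 0.0139 ≥ 0.0125 ✓

Information cannot be created by processing; the function f can only lose information about X.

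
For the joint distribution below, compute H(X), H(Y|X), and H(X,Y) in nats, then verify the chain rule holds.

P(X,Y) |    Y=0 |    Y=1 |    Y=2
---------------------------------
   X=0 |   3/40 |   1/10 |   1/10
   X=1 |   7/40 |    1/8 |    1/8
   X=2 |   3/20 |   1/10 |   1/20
H(X,Y) = 2.1443, H(X) = 1.0799, H(Y|X) = 1.0644 (all in nats)

Chain rule: H(X,Y) = H(X) + H(Y|X)

Left side — joint entropy directly:
H(X,Y) = -Σ p(x,y) log p(x,y) = 2.1443 nats

Right side — compute H(Y|X) from the conditional distributions:
P(X) = (11/40, 17/40, 3/10), so H(X) = 1.0799 nats
H(Y|X) = Σ_x P(X=x) · H(Y|X=x):
  P(Y|X=0) = (3/11, 4/11, 4/11), H(Y|X=0) = 1.0901, weight P(X=0) = 11/40
  P(Y|X=1) = (7/17, 5/17, 5/17), H(Y|X=1) = 1.0852, weight P(X=1) = 17/40
  P(Y|X=2) = (1/2, 1/3, 1/6), H(Y|X=2) = 1.0114, weight P(X=2) = 3/10
H(Y|X) = 1.0644 nats

H(X) + H(Y|X) = 1.0799 + 1.0644 = 2.1443 nats

Both sides equal 2.1443 nats. ✓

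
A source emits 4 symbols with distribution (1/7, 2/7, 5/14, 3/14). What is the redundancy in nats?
0.0526 nats

Redundancy measures how far a source is from maximum entropy:
R = H_max - H(X)

Maximum entropy for 4 symbols: H_max = log_e(4) = 1.3863 nats
Actual entropy: H(X) = 1.3337 nats
Redundancy: R = 1.3863 - 1.3337 = 0.0526 nats

This redundancy represents potential for compression: the source could be compressed by 0.0526 nats per symbol.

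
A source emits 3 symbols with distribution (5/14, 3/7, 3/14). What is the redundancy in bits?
0.0543 bits

Redundancy measures how far a source is from maximum entropy:
R = H_max - H(X)

Maximum entropy for 3 symbols: H_max = log_2(3) = 1.5850 bits
Actual entropy: H(X) = 1.5306 bits
Redundancy: R = 1.5850 - 1.5306 = 0.0543 bits

This redundancy represents potential for compression: the source could be compressed by 0.0543 bits per symbol.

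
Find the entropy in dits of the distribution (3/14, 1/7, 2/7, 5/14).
0.5792 dits

Shannon entropy is H(X) = -Σ p(x) log p(x).

For P = (3/14, 1/7, 2/7, 5/14):
H = -3/14 × log_10(3/14) -1/7 × log_10(1/7) -2/7 × log_10(2/7) -5/14 × log_10(5/14)
H = 0.5792 dits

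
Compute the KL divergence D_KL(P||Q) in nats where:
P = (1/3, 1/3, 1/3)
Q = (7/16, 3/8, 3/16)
0.0619 nats

KL divergence: D_KL(P||Q) = Σ p(x) log(p(x)/q(x))

Computing term by term:
  x=0: 1/3 × log_e[(1/3)/(7/16)] = 1/3 × -0.2719 = -0.0906
  x=1: 1/3 × log_e[(1/3)/(3/8)] = 1/3 × -0.1178 = -0.0393
  x=2: 1/3 × log_e[(1/3)/(3/16)] = 1/3 × 0.5754 = 0.1918

D_KL(P||Q) = 0.0619 nats

Note: KL divergence is always non-negative and equals 0 iff P = Q.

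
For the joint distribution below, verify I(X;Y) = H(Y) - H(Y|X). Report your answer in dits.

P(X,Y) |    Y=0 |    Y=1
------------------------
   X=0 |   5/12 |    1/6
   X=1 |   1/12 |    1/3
I(X;Y) = 0.0589 dits

Mutual information has multiple equivalent forms:
- I(X;Y) = H(X) - H(X|Y)
- I(X;Y) = H(Y) - H(Y|X)
- I(X;Y) = H(X) + H(Y) - H(X,Y)

Computing all quantities:
H(X) = 0.2950, H(Y) = 0.3010, H(X,Y) = 0.5371
H(X|Y) = 0.2361, H(Y|X) = 0.2421

Verification:
H(X) - H(X|Y) = 0.2950 - 0.2361 = 0.0589
H(Y) - H(Y|X) = 0.3010 - 0.2421 = 0.0589
H(X) + H(Y) - H(X,Y) = 0.2950 + 0.3010 - 0.5371 = 0.0589

All forms give I(X;Y) = 0.0589 dits. ✓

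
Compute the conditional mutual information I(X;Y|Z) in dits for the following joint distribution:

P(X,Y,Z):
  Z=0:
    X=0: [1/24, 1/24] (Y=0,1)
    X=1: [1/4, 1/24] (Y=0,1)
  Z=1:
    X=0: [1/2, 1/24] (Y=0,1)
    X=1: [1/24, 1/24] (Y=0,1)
0.0269 dits

Conditional mutual information: I(X;Y|Z) = H(X|Z) + H(Y|Z) - H(X,Y|Z)

H(Z) = 0.2873
H(X,Z) = 0.4802 → H(X|Z) = 0.1929
H(Y,Z) = 0.4802 → H(Y|Z) = 0.1929
H(X,Y,Z) = 0.6461 → H(X,Y|Z) = 0.3588

I(X;Y|Z) = 0.1929 + 0.1929 - 0.3588 = 0.0269 dits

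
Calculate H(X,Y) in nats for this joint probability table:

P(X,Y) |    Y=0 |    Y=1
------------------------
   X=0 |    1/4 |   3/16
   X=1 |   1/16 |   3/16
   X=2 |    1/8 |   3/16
1.7214 nats

Joint entropy is H(X,Y) = -Σ_{x,y} p(x,y) log p(x,y).

Summing over all non-zero entries:
H(X,Y) = -[1/4·log_e(1/4) + 3/16·log_e(3/16) + 1/16·log_e(1/16) + 3/16·log_e(3/16) + 1/8·log_e(1/8) + 3/16·log_e(3/16)]
H(X,Y) = 1.7214 nats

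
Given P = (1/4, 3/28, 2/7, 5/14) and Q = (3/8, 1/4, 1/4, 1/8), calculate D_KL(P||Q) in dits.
0.0960 dits

KL divergence: D_KL(P||Q) = Σ p(x) log(p(x)/q(x))

Computing term by term:
  x=0: 1/4 × log_10[(1/4)/(3/8)] = 1/4 × -0.1761 = -0.0440
  x=1: 3/28 × log_10[(3/28)/(1/4)] = 3/28 × -0.3680 = -0.0394
  x=2: 2/7 × log_10[(2/7)/(1/4)] = 2/7 × 0.0580 = 0.0166
  x=3: 5/14 × log_10[(5/14)/(1/8)] = 5/14 × 0.4559 = 0.1628

D_KL(P||Q) = 0.0960 dits

Note: KL divergence is always non-negative and equals 0 iff P = Q.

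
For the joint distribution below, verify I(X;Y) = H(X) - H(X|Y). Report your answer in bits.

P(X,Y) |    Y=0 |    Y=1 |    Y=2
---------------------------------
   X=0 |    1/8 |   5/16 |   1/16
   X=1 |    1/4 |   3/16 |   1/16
I(X;Y) = 0.0534 bits

Mutual information has multiple equivalent forms:
- I(X;Y) = H(X) - H(X|Y)
- I(X;Y) = H(Y) - H(Y|X)
- I(X;Y) = H(X) + H(Y) - H(X,Y)

Computing all quantities:
H(X) = 1.0000, H(Y) = 1.4056, H(X,Y) = 2.3522
H(X|Y) = 0.9466, H(Y|X) = 1.3522

Verification:
H(X) - H(X|Y) = 1.0000 - 0.9466 = 0.0534
H(Y) - H(Y|X) = 1.4056 - 1.3522 = 0.0534
H(X) + H(Y) - H(X,Y) = 1.0000 + 1.4056 - 2.3522 = 0.0534

All forms give I(X;Y) = 0.0534 bits. ✓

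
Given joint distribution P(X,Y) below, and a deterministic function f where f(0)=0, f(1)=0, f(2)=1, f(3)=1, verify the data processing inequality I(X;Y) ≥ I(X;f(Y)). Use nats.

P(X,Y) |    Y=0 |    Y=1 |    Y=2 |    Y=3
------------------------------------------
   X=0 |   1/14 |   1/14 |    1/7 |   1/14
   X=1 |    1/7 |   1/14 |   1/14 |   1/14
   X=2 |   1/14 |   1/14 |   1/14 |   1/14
I(X;Y) = 0.0284, I(X;f(Y)) = 0.0144, inequality holds: 0.0284 ≥ 0.0144

Data Processing Inequality: For any Markov chain X → Y → Z, we have I(X;Y) ≥ I(X;Z).

Here Z = f(Y) is a deterministic function of Y, forming X → Y → Z.

Original I(X;Y) = 0.0284 nats

After applying f:
P(X,Z) where Z=f(Y):
- P(X,Z=0) = P(X,Y=0) + P(X,Y=1)
- P(X,Z=1) = P(X,Y=2) + P(X,Y=3)

I(X;Z) = I(X;f(Y)) = 0.0144 nats

Verification: 0.0284 ≥ 0.0144 ✓

Information cannot be created by processing; the function f can only lose information about X.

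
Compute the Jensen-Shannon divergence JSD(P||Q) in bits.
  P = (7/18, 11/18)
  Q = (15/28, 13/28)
0.0157 bits

Jensen-Shannon divergence is:
JSD(P||Q) = 0.5 × D_KL(P||M) + 0.5 × D_KL(Q||M)
where M = 0.5 × (P + Q) is the mixture distribution.

M = 0.5 × (7/18, 11/18) + 0.5 × (15/28, 13/28) = (0.462302, 0.537698)

D_KL(P||M) = 0.0158 bits
D_KL(Q||M) = 0.0156 bits

JSD(P||Q) = 0.5 × 0.0158 + 0.5 × 0.0156 = 0.0157 bits

Unlike KL divergence, JSD is symmetric and bounded: 0 ≤ JSD ≤ log(2).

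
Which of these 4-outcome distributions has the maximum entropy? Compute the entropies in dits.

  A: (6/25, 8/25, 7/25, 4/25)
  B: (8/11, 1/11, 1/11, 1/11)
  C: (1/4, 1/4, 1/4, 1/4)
C

For a discrete distribution over n outcomes, entropy is maximized by the uniform distribution.

Computing entropies:
H(A) = 0.5892 dits
H(B) = 0.3846 dits
H(C) = 0.6021 dits

The uniform distribution (where all probabilities equal 1/4) achieves the maximum entropy of log_10(4) = 0.6021 dits.

Distribution C has the highest entropy.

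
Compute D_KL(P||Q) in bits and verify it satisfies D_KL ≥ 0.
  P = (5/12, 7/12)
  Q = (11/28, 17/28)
0.0017 bits

KL divergence satisfies the Gibbs inequality: D_KL(P||Q) ≥ 0 for all distributions P, Q.

D_KL(P||Q) = Σ p(x) log(p(x)/q(x))
Term by term:
  x=0: 5/12 × log_2[(5/12)/(11/28)] = 0.0354
  x=1: 7/12 × log_2[(7/12)/(17/28)] = -0.0337
D_KL(P||Q) = 0.0017 bits

D_KL(P||Q) = 0.0017 ≥ 0 ✓

This non-negativity is a fundamental property: relative entropy cannot be negative because it measures how different Q is from P.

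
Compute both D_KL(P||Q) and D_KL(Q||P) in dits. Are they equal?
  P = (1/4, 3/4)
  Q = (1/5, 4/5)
D_KL(P||Q) = 0.0032, D_KL(Q||P) = 0.0030

KL divergence is not symmetric: D_KL(P||Q) ≠ D_KL(Q||P) in general.

D_KL(P||Q) = 0.0032 dits
D_KL(Q||P) = 0.0030 dits

No, they are not equal!

This asymmetry is why KL divergence is not a true distance metric.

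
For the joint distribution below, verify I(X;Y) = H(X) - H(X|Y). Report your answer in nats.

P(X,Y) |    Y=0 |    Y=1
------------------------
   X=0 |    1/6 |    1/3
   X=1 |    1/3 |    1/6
I(X;Y) = 0.0566 nats

Mutual information has multiple equivalent forms:
- I(X;Y) = H(X) - H(X|Y)
- I(X;Y) = H(Y) - H(Y|X)
- I(X;Y) = H(X) + H(Y) - H(X,Y)

Computing all quantities:
H(X) = 0.6931, H(Y) = 0.6931, H(X,Y) = 1.3297
H(X|Y) = 0.6365, H(Y|X) = 0.6365

Verification:
H(X) - H(X|Y) = 0.6931 - 0.6365 = 0.0566
H(Y) - H(Y|X) = 0.6931 - 0.6365 = 0.0566
H(X) + H(Y) - H(X,Y) = 0.6931 + 0.6931 - 1.3297 = 0.0566

All forms give I(X;Y) = 0.0566 nats. ✓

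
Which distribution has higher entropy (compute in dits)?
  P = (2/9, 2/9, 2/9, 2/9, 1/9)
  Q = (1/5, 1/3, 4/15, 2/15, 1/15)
P

Computing entropies in dits:
H(P) = 0.6867
H(Q) = 0.6470

Distribution P has higher entropy.

Intuition: The distribution closer to uniform (more spread out) has higher entropy.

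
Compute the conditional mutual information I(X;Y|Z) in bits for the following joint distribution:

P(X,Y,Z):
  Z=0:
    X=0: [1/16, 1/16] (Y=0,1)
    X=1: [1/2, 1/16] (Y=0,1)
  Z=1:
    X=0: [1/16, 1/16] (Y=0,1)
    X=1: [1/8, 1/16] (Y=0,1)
0.0684 bits

Conditional mutual information: I(X;Y|Z) = H(X|Z) + H(Y|Z) - H(X,Y|Z)

H(Z) = 0.8960
H(X,Z) = 1.6697 → H(X|Z) = 0.7737
H(Y,Z) = 1.6697 → H(Y|Z) = 0.7737
H(X,Y,Z) = 2.3750 → H(X,Y|Z) = 1.4790

I(X;Y|Z) = 0.7737 + 0.7737 - 1.4790 = 0.0684 bits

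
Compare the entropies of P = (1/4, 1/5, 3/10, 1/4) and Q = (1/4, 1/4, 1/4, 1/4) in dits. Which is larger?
Q

Computing entropies in dits:
H(P) = 0.5977
H(Q) = 0.6021

Distribution Q has higher entropy.

Intuition: The distribution closer to uniform (more spread out) has higher entropy.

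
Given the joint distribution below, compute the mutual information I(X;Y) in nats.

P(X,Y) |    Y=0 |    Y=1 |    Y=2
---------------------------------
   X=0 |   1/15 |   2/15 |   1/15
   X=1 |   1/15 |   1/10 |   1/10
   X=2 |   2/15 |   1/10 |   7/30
0.0365 nats

Mutual information: I(X;Y) = H(X) + H(Y) - H(X,Y)

Marginals:
P(X) = (4/15, 4/15, 7/15), H(X) = 1.0606 nats
P(Y) = (4/15, 1/3, 2/5), H(Y) = 1.0852 nats

Joint entropy: H(X,Y) = 2.1093 nats

I(X;Y) = 1.0606 + 1.0852 - 2.1093 = 0.0365 nats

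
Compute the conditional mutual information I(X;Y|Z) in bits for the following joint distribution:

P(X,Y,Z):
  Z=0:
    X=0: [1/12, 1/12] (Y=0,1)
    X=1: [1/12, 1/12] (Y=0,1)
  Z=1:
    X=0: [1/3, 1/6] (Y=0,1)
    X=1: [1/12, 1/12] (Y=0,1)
0.0105 bits

Conditional mutual information: I(X;Y|Z) = H(X|Z) + H(Y|Z) - H(X,Y|Z)

H(Z) = 0.9183
H(X,Z) = 1.7925 → H(X|Z) = 0.8742
H(Y,Z) = 1.8879 → H(Y|Z) = 0.9696
H(X,Y,Z) = 2.7516 → H(X,Y|Z) = 1.8333

I(X;Y|Z) = 0.8742 + 0.9696 - 1.8333 = 0.0105 bits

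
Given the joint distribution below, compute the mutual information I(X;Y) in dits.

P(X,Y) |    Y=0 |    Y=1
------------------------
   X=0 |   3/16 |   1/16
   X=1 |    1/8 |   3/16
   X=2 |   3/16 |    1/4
0.0189 dits

Mutual information: I(X;Y) = H(X) + H(Y) - H(X,Y)

Marginals:
P(X) = (1/4, 5/16, 7/16), H(X) = 0.4654 dits
P(Y) = (1/2, 1/2), H(Y) = 0.3010 dits

Joint entropy: H(X,Y) = 0.7476 dits

I(X;Y) = 0.4654 + 0.3010 - 0.7476 = 0.0189 dits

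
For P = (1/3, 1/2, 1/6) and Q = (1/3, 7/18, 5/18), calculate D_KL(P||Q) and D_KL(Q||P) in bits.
D_KL(P||Q) = 0.0585, D_KL(Q||P) = 0.0637

KL divergence is not symmetric: D_KL(P||Q) ≠ D_KL(Q||P) in general.

D_KL(P||Q) = 0.0585 bits
D_KL(Q||P) = 0.0637 bits

No, they are not equal!

This asymmetry is why KL divergence is not a true distance metric.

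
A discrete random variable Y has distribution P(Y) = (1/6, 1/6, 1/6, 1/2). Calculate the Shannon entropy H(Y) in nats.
1.2425 nats

Shannon entropy is H(X) = -Σ p(x) log p(x).

For P = (1/6, 1/6, 1/6, 1/2):
H = -1/6 × log_e(1/6) -1/6 × log_e(1/6) -1/6 × log_e(1/6) -1/2 × log_e(1/2)
H = 1.2425 nats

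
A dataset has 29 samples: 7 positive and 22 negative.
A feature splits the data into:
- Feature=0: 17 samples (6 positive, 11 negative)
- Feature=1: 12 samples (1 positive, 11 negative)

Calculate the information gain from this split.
0.0770 bits

Information Gain = H(Y) - H(Y|Feature)

Before split:
P(positive) = 7/29 = 0.2414
H(Y) = 0.7973 bits

After split:
Feature=0: H = 0.9367 bits (weight = 17/29)
Feature=1: H = 0.4138 bits (weight = 12/29)
H(Y|Feature) = (17/29)×0.9367 + (12/29)×0.4138 = 0.7203 bits

Information Gain = 0.7973 - 0.7203 = 0.0770 bits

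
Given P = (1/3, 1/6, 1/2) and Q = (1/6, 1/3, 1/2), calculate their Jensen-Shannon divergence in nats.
0.0283 nats

Jensen-Shannon divergence is:
JSD(P||Q) = 0.5 × D_KL(P||M) + 0.5 × D_KL(Q||M)
where M = 0.5 × (P + Q) is the mixture distribution.

M = 0.5 × (1/3, 1/6, 1/2) + 0.5 × (1/6, 1/3, 1/2) = (1/4, 1/4, 1/2)

D_KL(P||M) = 0.0283 nats
D_KL(Q||M) = 0.0283 nats

JSD(P||Q) = 0.5 × 0.0283 + 0.5 × 0.0283 = 0.0283 nats

Unlike KL divergence, JSD is symmetric and bounded: 0 ≤ JSD ≤ log(2).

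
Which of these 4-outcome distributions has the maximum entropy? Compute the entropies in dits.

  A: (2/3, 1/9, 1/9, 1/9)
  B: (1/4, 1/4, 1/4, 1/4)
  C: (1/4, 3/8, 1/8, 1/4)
B

For a discrete distribution over n outcomes, entropy is maximized by the uniform distribution.

Computing entropies:
H(A) = 0.4355 dits
H(B) = 0.6021 dits
H(C) = 0.5737 dits

The uniform distribution (where all probabilities equal 1/4) achieves the maximum entropy of log_10(4) = 0.6021 dits.

Distribution B has the highest entropy.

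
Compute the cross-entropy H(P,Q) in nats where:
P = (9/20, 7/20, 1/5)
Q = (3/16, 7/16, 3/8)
1.2388 nats

Cross-entropy: H(P,Q) = -Σ p(x) log q(x)

Alternatively: H(P,Q) = H(P) + D_KL(P||Q)
H(P) = 1.0487 nats
D_KL(P||Q) = 0.1901 nats

H(P,Q) = 1.0487 + 0.1901 = 1.2388 nats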